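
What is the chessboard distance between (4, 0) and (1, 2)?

max(|x_i - y_i|) = max(|4 - 1|, |0 - 2|) = max(3, 2) = 3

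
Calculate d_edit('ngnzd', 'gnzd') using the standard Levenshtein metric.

Let D[i][j] be the edit distance between the first i characters of 'ngnzd' and the first j characters of 'gnzd', with D[i][0] = i, D[0][j] = j, and D[i][j] = D[i-1][j-1] if the characters match, else 1 + min(D[i-1][j], D[i][j-1], D[i-1][j-1]). Filling the table (rows: prefixes of 'ngnzd', columns: prefixes of 'gnzd'):
     ε  g  n  z  d
  ε  0  1  2  3  4
  n  1  1  1  2  3
  g  2  1  2  2  3
  n  3  2  1  2  3
  z  4  3  2  1  2
  d  5  4  3  2  1
The bottom-right entry gives D[5][4] = 1, so no sequence of fewer than 1 edit works. Backtracking through the table gives one optimal edit sequence (1 edit):
  ngnzd → gnzd (del n @1)
Edit distance = 1.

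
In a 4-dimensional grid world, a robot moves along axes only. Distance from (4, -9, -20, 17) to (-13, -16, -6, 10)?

Σ|x_i - y_i| = |4 - (-13)| + |-9 - (-16)| + |-20 - (-6)| + |17 - 10| = 17 + 7 + 14 + 7 = 45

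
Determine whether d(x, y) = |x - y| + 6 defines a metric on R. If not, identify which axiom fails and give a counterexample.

No. d fails identity of indiscernibles (specifically d(x,x) = 0): d(-6, -6) = |-6 - (-6)| + 6 = 0 + 6 = 6 ≠ 0.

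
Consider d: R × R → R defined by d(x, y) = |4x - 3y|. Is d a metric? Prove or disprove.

No. d fails symmetry: d(2, 8) = |4·2 - 3·8| = |-16| = 16, but d(8, 2) = |4·8 - 3·2| = |26| = 26. Since 16 ≠ 26, d(x,y) ≠ d(y,x) in general.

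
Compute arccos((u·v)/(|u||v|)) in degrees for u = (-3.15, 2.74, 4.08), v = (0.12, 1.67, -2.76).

With u = (-3.15, 2.74, 4.08), v = (0.12, 1.67, -2.76):
u·v = (-3.15)·0.12 + 2.74·1.67 + 4.08·(-2.76) = (-0.378) + 4.5758 + (-11.2608) = -7.063.
|u| = √((-3.15)² + 2.74² + 4.08²) = √(9.9225 + 7.5076 + 16.6464) = √34.0765, |v| = √(0.12² + 1.67² + (-2.76)²) = √(0.0144 + 2.7889 + 7.6176) = √10.4209.
cos θ = (u·v)/(|u||v|) = -7.063/(√34.0765·√10.4209) ≈ -0.374808
θ = arccos(-0.374808) ≈ 112.01°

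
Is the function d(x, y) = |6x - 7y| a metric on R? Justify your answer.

No. d fails symmetry: d(1, 4) = |6·1 - 7·4| = |-22| = 22, but d(4, 1) = |6·4 - 7·1| = |17| = 17. Since 22 ≠ 17, d(x,y) ≠ d(y,x) in general.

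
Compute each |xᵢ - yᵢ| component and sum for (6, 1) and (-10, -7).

Σ|x_i - y_i| = |6 - (-10)| + |1 - (-7)| = 16 + 8 = 24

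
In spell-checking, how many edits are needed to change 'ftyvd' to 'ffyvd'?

Let D[i][j] be the edit distance between the first i characters of 'ftyvd' and the first j characters of 'ffyvd', with D[i][0] = i, D[0][j] = j, and D[i][j] = D[i-1][j-1] if the characters match, else 1 + min(D[i-1][j], D[i][j-1], D[i-1][j-1]). Filling the table (rows: prefixes of 'ftyvd', columns: prefixes of 'ffyvd'):
     ε  f  f  y  v  d
  ε  0  1  2  3  4  5
  f  1  0  1  2  3  4
  t  2  1  1  2  3  4
  y  3  2  2  1  2  3
  v  4  3  3  2  1  2
  d  5  4  4  3  2  1
The bottom-right entry gives D[5][5] = 1, so no sequence of fewer than 1 edit works. Backtracking through the table gives one optimal edit sequence (1 edit):
  ftyvd → ffyvd (sub t→f @2)
Edit distance = 1.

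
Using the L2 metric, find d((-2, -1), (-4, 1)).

√(Σ(x_i - y_i)²) = √((-2 - (-4))² + (-1 - 1)²)
= √(2² + (-2)²) = √(4 + 4) = √8 ≈ 2.8284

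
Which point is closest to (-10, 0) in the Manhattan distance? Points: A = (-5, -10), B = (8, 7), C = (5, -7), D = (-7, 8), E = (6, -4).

Distances: d(A) = 15, d(B) = 25, d(C) = 22, d(D) = 11, d(E) = 20. Nearest: D = (-7, 8) with distance 11.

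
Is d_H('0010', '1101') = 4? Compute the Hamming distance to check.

Differing positions: 1, 2, 3, 4. Hamming distance = 4, so the claim is true.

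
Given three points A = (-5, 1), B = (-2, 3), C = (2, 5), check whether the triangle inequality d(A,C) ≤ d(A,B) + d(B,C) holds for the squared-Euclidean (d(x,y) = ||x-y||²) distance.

d(A,B) = 3² + 2² = 13, d(B,C) = 4² + 2² = 20, d(A,C) = 7² + 4² = 65.
d(A,C) = 65 > 13 + 20 = 33. Triangle inequality is VIOLATED. (Squared-Euclidean is not a metric — this is a counterexample.)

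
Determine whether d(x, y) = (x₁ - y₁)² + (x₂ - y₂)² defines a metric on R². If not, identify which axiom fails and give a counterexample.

No. The squared Euclidean distance fails the triangle inequality. Counterexample: x = (0, 0), y = (5, 5), z = (10, 10). d(x,z) = 10² + 10² = 200, but d(x,y) + d(y,z) = (5² + 5²) + (5² + 5²) = 50 + 50 = 100. Since 200 > 100, the triangle inequality is violated. (Note: √d, the ordinary Euclidean distance, IS a metric.)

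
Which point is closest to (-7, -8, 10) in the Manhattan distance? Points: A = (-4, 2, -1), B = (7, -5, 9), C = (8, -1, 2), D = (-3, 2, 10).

Distances: d(A) = 24, d(B) = 18, d(C) = 30, d(D) = 14. Nearest: D = (-3, 2, 10) with distance 14.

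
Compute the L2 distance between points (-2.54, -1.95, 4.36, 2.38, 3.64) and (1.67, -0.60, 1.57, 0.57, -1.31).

(Σ|x_i - y_i|^2)^(1/2) = (|-2.54 - 1.67|^2 + |-1.95 - (-0.6)|^2 + |4.36 - 1.57|^2 + |2.38 - 0.57|^2 + |3.64 - (-1.31)|^2)^(1/2)
= (4.21^2 + 1.35^2 + 2.79^2 + 1.81^2 + 4.95^2)^(1/2) = (17.7241 + 1.8225 + 7.7841 + 3.2761 + 24.5025)^(1/2) = (55.1093)^(1/2) ≈ 7.4236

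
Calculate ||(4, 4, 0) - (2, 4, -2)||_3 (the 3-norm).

(Σ|x_i - y_i|^3)^(1/3) = (|4 - 2|^3 + |4 - 4|^3 + |0 - (-2)|^3)^(1/3)
= (2^3 + 0^3 + 2^3)^(1/3) = (8 + 0 + 8)^(1/3) = (16)^(1/3) ≈ 2.5198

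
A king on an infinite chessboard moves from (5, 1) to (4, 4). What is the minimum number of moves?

max(|x_i - y_i|) = max(|5 - 4|, |1 - 4|) = max(1, 3) = 3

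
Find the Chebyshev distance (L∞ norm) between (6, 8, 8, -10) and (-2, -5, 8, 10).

max(|x_i - y_i|) = max(|6 - (-2)|, |8 - (-5)|, |8 - 8|, |-10 - 10|) = max(8, 13, 0, 20) = 20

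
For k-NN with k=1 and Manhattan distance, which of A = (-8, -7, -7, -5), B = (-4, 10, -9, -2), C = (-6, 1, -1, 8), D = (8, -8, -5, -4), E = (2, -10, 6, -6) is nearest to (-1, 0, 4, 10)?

Distances: d(A) = 40, d(B) = 38, d(C) = 13, d(D) = 40, d(E) = 31. Nearest: C = (-6, 1, -1, 8) with distance 13.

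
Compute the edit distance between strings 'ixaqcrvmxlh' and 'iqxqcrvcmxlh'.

Let D[i][j] be the edit distance between the first i characters of 'ixaqcrvmxlh' and the first j characters of 'iqxqcrvcmxlh', with D[i][0] = i, D[0][j] = j, and D[i][j] = D[i-1][j-1] if the characters match, else 1 + min(D[i-1][j], D[i][j-1], D[i-1][j-1]). Filling the table (rows: prefixes of 'ixaqcrvmxlh', columns: prefixes of 'iqxqcrvcmxlh'):
     ε  i  q  x  q  c  r  v  c  m  x  l  h
  ε  0  1  2  3  4  5  6  7  8  9 10 11 12
  i  1  0  1  2  3  4  5  6  7  8  9 10 11
  x  2  1  1  1  2  3  4  5  6  7  8  9 10
  a  3  2  2  2  2  3  4  5  6  7  8  9 10
  q  4  3  2  3  2  3  4  5  6  7  8  9 10
  c  5  4  3  3  3  2  3  4  5  6  7  8  9
  r  6  5  4  4  4  3  2  3  4  5  6  7  8
  v  7  6  5  5  5  4  3  2  3  4  5  6  7
  m  8  7  6  6  6  5  4  3  3  3  4  5  6
  x  9  8  7  6  7  6  5  4  4  4  3  4  5
  l 10  9  8  7  7  7  6  5  5  5  4  3  4
  h 11 10  9  8  8  8  7  6  6  6  5  4  3
The bottom-right entry gives D[11][12] = 3, so no sequence of fewer than 3 edits works. Backtracking through the table gives one optimal edit sequence (3 edits):
  ixaqcrvmxlh → iqaqcrvmxlh (sub x→q @2)
  iqaqcrvmxlh → iqxqcrvmxlh (sub a→x @3)
  iqxqcrvmxlh → iqxqcrvcmxlh (ins c @8)
Edit distance = 3.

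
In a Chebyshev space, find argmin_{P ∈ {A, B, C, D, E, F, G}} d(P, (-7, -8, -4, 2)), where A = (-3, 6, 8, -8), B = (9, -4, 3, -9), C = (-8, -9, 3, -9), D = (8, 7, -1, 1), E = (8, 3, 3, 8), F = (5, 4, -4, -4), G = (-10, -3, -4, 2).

Distances: d(A) = 14, d(B) = 16, d(C) = 11, d(D) = 15, d(E) = 15, d(F) = 12, d(G) = 5. Nearest: G = (-10, -3, -4, 2) with distance 5.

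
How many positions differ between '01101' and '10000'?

Differing positions: 1, 2, 3, 5. Hamming distance = 4.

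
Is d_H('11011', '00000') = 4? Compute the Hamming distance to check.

Differing positions: 1, 2, 4, 5. Hamming distance = 4, so the claim is true.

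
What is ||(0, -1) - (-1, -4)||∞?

max(|x_i - y_i|) = max(|0 - (-1)|, |-1 - (-4)|) = max(1, 3) = 3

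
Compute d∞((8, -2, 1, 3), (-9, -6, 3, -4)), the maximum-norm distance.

max(|x_i - y_i|) = max(|8 - (-9)|, |-2 - (-6)|, |1 - 3|, |3 - (-4)|) = max(17, 4, 2, 7) = 17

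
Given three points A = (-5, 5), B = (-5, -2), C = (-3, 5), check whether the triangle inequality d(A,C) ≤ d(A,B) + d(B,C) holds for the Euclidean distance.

d(A,B) = √(0² + 7²) = √49 = 7, d(B,C) = √(2² + 7²) = √53 ≈ 7.2801, d(A,C) = √(2² + 0²) = √4 = 2.
d(A,C) = 2 ≤ 7 + 7.2801 = 14.2801. Triangle inequality is satisfied.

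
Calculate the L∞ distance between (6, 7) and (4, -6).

max(|x_i - y_i|) = max(|6 - 4|, |7 - (-6)|) = max(2, 13) = 13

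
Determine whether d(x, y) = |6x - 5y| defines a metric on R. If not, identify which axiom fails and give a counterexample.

No. d fails symmetry: d(9, 6) = |6·9 - 5·6| = |24| = 24, but d(6, 9) = |6·6 - 5·9| = |-9| = 9. Since 24 ≠ 9, d(x,y) ≠ d(y,x) in general.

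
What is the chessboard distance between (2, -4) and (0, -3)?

max(|x_i - y_i|) = max(|2 - 0|, |-4 - (-3)|) = max(2, 1) = 2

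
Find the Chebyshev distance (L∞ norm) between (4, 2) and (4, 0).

max(|x_i - y_i|) = max(|4 - 4|, |2 - 0|) = max(0, 2) = 2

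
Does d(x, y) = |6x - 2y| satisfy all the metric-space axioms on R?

No. d fails symmetry: d(2, 8) = |6·2 - 2·8| = |-4| = 4, but d(8, 2) = |6·8 - 2·2| = |44| = 44. Since 4 ≠ 44, d(x,y) ≠ d(y,x) in general.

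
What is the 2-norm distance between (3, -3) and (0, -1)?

(Σ|x_i - y_i|^2)^(1/2) = (|3 - 0|^2 + |-3 - (-1)|^2)^(1/2)
= (3^2 + 2^2)^(1/2) = (9 + 4)^(1/2) = (13)^(1/2) ≈ 3.6056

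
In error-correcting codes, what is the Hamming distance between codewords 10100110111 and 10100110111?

Differing positions: none. Hamming distance = 0.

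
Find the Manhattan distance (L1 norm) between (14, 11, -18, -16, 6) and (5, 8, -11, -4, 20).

Σ|x_i - y_i| = |14 - 5| + |11 - 8| + |-18 - (-11)| + |-16 - (-4)| + |6 - 20| = 9 + 3 + 7 + 12 + 14 = 45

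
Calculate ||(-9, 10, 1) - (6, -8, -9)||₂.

√(Σ(x_i - y_i)²) = √((-9 - 6)² + (10 - (-8))² + (1 - (-9))²)
= √((-15)² + 18² + 10²) = √(225 + 324 + 100) = √649 ≈ 25.4755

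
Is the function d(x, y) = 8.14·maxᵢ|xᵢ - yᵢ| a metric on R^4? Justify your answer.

Yes. The L∞ (Chebyshev) norm induces a metric on R^4, and multiplying a metric by a positive constant 8.14 > 0 preserves all four axioms: non-negativity (8.14·||x-y|| ≥ 0), identity (8.14·||x-y|| = 0 ⟺ ||x-y|| = 0 ⟺ x = y), symmetry (||x-y|| = ||y-x||), and the triangle inequality (8.14·||x-z|| ≤ 8.14·||x-y|| + 8.14·||y-z||). So d is a metric.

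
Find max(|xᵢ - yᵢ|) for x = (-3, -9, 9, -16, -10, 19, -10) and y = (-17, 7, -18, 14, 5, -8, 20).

max(|x_i - y_i|) = max(|-3 - (-17)|, |-9 - 7|, |9 - (-18)|, |-16 - 14|, |-10 - 5|, |19 - (-8)|, |-10 - 20|) = max(14, 16, 27, 30, 15, 27, 30) = 30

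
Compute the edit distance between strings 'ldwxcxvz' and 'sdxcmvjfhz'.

Let D[i][j] be the edit distance between the first i characters of 'ldwxcxvz' and the first j characters of 'sdxcmvjfhz', with D[i][0] = i, D[0][j] = j, and D[i][j] = D[i-1][j-1] if the characters match, else 1 + min(D[i-1][j], D[i][j-1], D[i-1][j-1]). Filling the table (rows: prefixes of 'ldwxcxvz', columns: prefixes of 'sdxcmvjfhz'):
     ε  s  d  x  c  m  v  j  f  h  z
  ε  0  1  2  3  4  5  6  7  8  9 10
  l  1  1  2  3  4  5  6  7  8  9 10
  d  2  2  1  2  3  4  5  6  7  8  9
  w  3  3  2  2  3  4  5  6  7  8  9
  x  4  4  3  2  3  4  5  6  7  8  9
  c  5  5  4  3  2  3  4  5  6  7  8
  x  6  6  5  4  3  3  4  5  6  7  8
  v  7  7  6  5  4  4  3  4  5  6  7
  z  8  8  7  6  5  5  4  4  5  6  6
The bottom-right entry gives D[8][10] = 6, so no sequence of fewer than 6 edits works. Backtracking through the table gives one optimal edit sequence (6 edits):
  ldwxcxvz → sdwxcxvz (sub l→s @1)
  sdwxcxvz → sdxcxvz (del w @3)
  sdxcxvz → sdxcmvz (sub x→m @5)
  sdxcmvz → sdxcmvjz (ins j @7)
  sdxcmvjz → sdxcmvjfz (ins f @8)
  sdxcmvjfz → sdxcmvjfhz (ins h @9)
Edit distance = 6.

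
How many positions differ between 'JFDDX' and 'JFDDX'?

Differing positions: none. Hamming distance = 0.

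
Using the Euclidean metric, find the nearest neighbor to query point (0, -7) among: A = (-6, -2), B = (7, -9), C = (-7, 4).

Distances: d(A) ≈ 7.8102, d(B) ≈ 7.2801, d(C) ≈ 13.0384. Nearest: B = (7, -9) with distance 7.2801.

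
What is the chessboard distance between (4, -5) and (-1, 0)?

max(|x_i - y_i|) = max(|4 - (-1)|, |-5 - 0|) = max(5, 5) = 5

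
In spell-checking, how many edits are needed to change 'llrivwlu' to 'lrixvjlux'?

Let D[i][j] be the edit distance between the first i characters of 'llrivwlu' and the first j characters of 'lrixvjlux', with D[i][0] = i, D[0][j] = j, and D[i][j] = D[i-1][j-1] if the characters match, else 1 + min(D[i-1][j], D[i][j-1], D[i-1][j-1]). Filling the table (rows: prefixes of 'llrivwlu', columns: prefixes of 'lrixvjlux'):
     ε  l  r  i  x  v  j  l  u  x
  ε  0  1  2  3  4  5  6  7  8  9
  l  1  0  1  2  3  4  5  6  7  8
  l  2  1  1  2  3  4  5  5  6  7
  r  3  2  1  2  3  4  5  6  6  7
  i  4  3  2  1  2  3  4  5  6  7
  v  5  4  3  2  2  2  3  4  5  6
  w  6  5  4  3  3  3  3  4  5  6
  l  7  6  5  4  4  4  4  3  4  5
  u  8  7  6  5  5  5  5  4  3  4
The bottom-right entry gives D[8][9] = 4, so no sequence of fewer than 4 edits works. Backtracking through the table gives one optimal edit sequence (4 edits):
  llrivwlu → lrivwlu (del l @1)
  lrivwlu → lrixvwlu (ins x @4)
  lrixvwlu → lrixvjlu (sub w→j @6)
  lrixvjlu → lrixvjlux (ins x @9)
Edit distance = 4.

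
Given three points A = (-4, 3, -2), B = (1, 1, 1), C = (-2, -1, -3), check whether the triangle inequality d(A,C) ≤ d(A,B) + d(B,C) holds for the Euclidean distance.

d(A,B) = √(5² + 2² + 3²) = √38 ≈ 6.1644, d(B,C) = √(3² + 2² + 4²) = √29 ≈ 5.3852, d(A,C) = √(2² + 4² + 1²) = √21 ≈ 4.5826.
d(A,C) ≈ 4.5826 ≤ 6.1644 + 5.3852 = 11.5496. Triangle inequality is satisfied.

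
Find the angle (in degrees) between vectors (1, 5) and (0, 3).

With u = (1, 5), v = (0, 3):
u·v = 1·0 + 5·3 = 0 + 15 = 15.
|u| = √(1² + 5²) = √26, |v| = √(0² + 3²) = √9, so |u||v| = √(26·9) = √234.
cos θ = (u·v)/(|u||v|) = 15/√234 ≈ 0.980581
θ = arccos(0.980581) ≈ 11.31°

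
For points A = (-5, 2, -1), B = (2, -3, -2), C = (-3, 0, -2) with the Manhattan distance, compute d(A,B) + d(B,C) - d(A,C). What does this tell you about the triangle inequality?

d(A,B) = 7 + 5 + 1 = 13, d(B,C) = 5 + 3 + 0 = 8, d(A,C) = 2 + 2 + 1 = 5.
d(A,B) + d(B,C) - d(A,C) = 13 + 8 - 5 = 21 - 5 = 16. This is ≥ 0, so the triangle inequality holds for these points.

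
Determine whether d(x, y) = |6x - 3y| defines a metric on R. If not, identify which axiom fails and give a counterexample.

No. d fails symmetry: d(1, 5) = |6·1 - 3·5| = |-9| = 9, but d(5, 1) = |6·5 - 3·1| = |27| = 27. Since 9 ≠ 27, d(x,y) ≠ d(y,x) in general.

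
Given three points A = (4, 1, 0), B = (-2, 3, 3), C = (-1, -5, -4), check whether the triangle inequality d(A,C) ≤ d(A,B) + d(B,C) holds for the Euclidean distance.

d(A,B) = √(6² + 2² + 3²) = √49 = 7, d(B,C) = √(1² + 8² + 7²) = √114 ≈ 10.6771, d(A,C) = √(5² + 6² + 4²) = √77 ≈ 8.775.
d(A,C) ≈ 8.775 ≤ 7 + 10.6771 = 17.6771. Triangle inequality is satisfied.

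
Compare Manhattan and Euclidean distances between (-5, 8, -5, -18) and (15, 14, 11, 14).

L1 = |-5 - 15| + |8 - 14| + |-5 - 11| + |-18 - 14| = 20 + 6 + 16 + 32 = 74
L2 = √(20² + 6² + 16² + 32²) = √1716 ≈ 41.4246
L1 ≥ L2 always (equality iff movement is along one axis); L1 > L2 here.
Ratio L1/L2 = 74/√1716 ≈ 1.7864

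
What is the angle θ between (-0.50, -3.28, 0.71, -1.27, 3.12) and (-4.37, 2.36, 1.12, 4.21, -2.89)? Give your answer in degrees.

With u = (-0.50, -3.28, 0.71, -1.27, 3.12), v = (-4.37, 2.36, 1.12, 4.21, -2.89):
u·v = (-0.5)·(-4.37) + (-3.28)·2.36 + 0.71·1.12 + (-1.27)·4.21 + 3.12·(-2.89) = 2.185 + (-7.7408) + 0.7952 + (-5.3467) + (-9.0168) = -19.1241.
|u| = √((-0.5)² + (-3.28)² + 0.71² + (-1.27)² + 3.12²) = √(0.25 + 10.7584 + 0.5041 + 1.6129 + 9.7344) = √22.8598, |v| = √((-4.37)² + 2.36² + 1.12² + 4.21² + (-2.89)²) = √(19.0969 + 5.5696 + 1.2544 + 17.7241 + 8.3521) = √51.9971.
cos θ = (u·v)/(|u||v|) = -19.1241/(√22.8598·√51.9971) ≈ -0.554696
θ = arccos(-0.554696) ≈ 123.69°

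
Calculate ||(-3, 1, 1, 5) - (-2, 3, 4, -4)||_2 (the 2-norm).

(Σ|x_i - y_i|^2)^(1/2) = (|-3 - (-2)|^2 + |1 - 3|^2 + |1 - 4|^2 + |5 - (-4)|^2)^(1/2)
= (1^2 + 2^2 + 3^2 + 9^2)^(1/2) = (1 + 4 + 9 + 81)^(1/2) = (95)^(1/2) ≈ 9.7468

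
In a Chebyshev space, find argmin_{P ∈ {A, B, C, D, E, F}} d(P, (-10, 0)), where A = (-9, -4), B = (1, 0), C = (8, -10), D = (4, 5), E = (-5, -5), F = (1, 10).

Distances: d(A) = 4, d(B) = 11, d(C) = 18, d(D) = 14, d(E) = 5, d(F) = 11. Nearest: A = (-9, -4) with distance 4.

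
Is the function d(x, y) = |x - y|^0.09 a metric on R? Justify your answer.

Yes. With 0 < p = 0.09 ≤ 1, d(x,y) = |x-y|^0.09 is a metric on R. Non-negativity and symmetry are immediate; |x-y|^0.09 = 0 ⟺ |x-y| = 0 ⟺ x = y. For the triangle inequality, the function t ↦ t^0.09 is subadditive on [0,∞) when p ≤ 1, so |x-z|^0.09 ≤ (|x-y| + |y-z|)^0.09 ≤ |x-y|^0.09 + |y-z|^0.09.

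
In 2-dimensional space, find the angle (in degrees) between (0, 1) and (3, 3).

With u = (0, 1), v = (3, 3):
u·v = 0·3 + 1·3 = 0 + 3 = 3.
|u| = √(0² + 1²) = √1, |v| = √(3² + 3²) = √18, so |u||v| = √(1·18) = √18.
cos θ = (u·v)/(|u||v|) = 3/√18 ≈ 0.707107
θ = arccos(0.707107) ≈ 45°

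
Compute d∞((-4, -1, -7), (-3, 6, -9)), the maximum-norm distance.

max(|x_i - y_i|) = max(|-4 - (-3)|, |-1 - 6|, |-7 - (-9)|) = max(1, 7, 2) = 7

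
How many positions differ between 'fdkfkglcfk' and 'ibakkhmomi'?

Differing positions: 1, 2, 3, 4, 6, 7, 8, 9, 10. Hamming distance = 9.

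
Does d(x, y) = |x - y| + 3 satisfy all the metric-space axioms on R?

No. d fails identity of indiscernibles (specifically d(x,x) = 0): d(-2, -2) = |-2 - (-2)| + 3 = 0 + 3 = 3 ≠ 0.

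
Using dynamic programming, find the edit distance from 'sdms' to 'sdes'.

Let D[i][j] be the edit distance between the first i characters of 'sdms' and the first j characters of 'sdes', with D[i][0] = i, D[0][j] = j, and D[i][j] = D[i-1][j-1] if the characters match, else 1 + min(D[i-1][j], D[i][j-1], D[i-1][j-1]). Filling the table (rows: prefixes of 'sdms', columns: prefixes of 'sdes'):
     ε  s  d  e  s
  ε  0  1  2  3  4
  s  1  0  1  2  3
  d  2  1  0  1  2
  m  3  2  1  1  2
  s  4  3  2  2  1
The bottom-right entry gives D[4][4] = 1, so no sequence of fewer than 1 edit works. Backtracking through the table gives one optimal edit sequence (1 edit):
  sdms → sdes (sub m→e @3)
Edit distance = 1.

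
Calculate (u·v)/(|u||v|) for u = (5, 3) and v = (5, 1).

With u = (5, 3), v = (5, 1):
u·v = 5·5 + 3·1 = 25 + 3 = 28.
|u| = √(5² + 3²) = √34, |v| = √(5² + 1²) = √26, so |u||v| = √(34·26) = √884.
cos θ = (u·v)/(|u||v|) = 28/√884 ≈ 0.9417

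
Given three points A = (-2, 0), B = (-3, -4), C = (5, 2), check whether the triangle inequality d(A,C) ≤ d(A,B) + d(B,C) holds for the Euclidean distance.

d(A,B) = √(1² + 4²) = √17 ≈ 4.1231, d(B,C) = √(8² + 6²) = √100 = 10, d(A,C) = √(7² + 2²) = √53 ≈ 7.2801.
d(A,C) ≈ 7.2801 ≤ 4.1231 + 10 = 14.1231. Triangle inequality is satisfied.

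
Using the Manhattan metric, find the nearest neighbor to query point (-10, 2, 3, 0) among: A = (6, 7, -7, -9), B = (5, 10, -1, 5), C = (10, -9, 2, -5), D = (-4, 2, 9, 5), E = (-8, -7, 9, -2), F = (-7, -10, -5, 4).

Distances: d(A) = 40, d(B) = 32, d(C) = 37, d(D) = 17, d(E) = 19, d(F) = 27. Nearest: D = (-4, 2, 9, 5) with distance 17.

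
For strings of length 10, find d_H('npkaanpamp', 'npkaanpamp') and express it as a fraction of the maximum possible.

Differing positions: none. Hamming distance = 0. The maximum possible Hamming distance for length-10 strings is 10, so d_H/10 = 0/10 = 0.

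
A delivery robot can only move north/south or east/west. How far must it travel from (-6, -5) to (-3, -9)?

Σ|x_i - y_i| = |-6 - (-3)| + |-5 - (-9)| = 3 + 4 = 7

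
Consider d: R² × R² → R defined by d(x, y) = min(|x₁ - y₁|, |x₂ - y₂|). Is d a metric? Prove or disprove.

No. d fails identity of indiscernibles: take x = (0, 0) and y = (0, 8). Then d(x,y) = min(|0 - 0|, |0 - 8|) = min(0, 8) = 0, yet x ≠ y.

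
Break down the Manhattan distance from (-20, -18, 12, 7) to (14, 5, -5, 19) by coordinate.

Σ|x_i - y_i| = |-20 - 14| + |-18 - 5| + |12 - (-5)| + |7 - 19| = 34 + 23 + 17 + 12 = 86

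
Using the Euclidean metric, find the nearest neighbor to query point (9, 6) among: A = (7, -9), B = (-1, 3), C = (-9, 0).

Distances: d(A) ≈ 15.1327, d(B) ≈ 10.4403, d(C) ≈ 18.9737. Nearest: B = (-1, 3) with distance 10.4403.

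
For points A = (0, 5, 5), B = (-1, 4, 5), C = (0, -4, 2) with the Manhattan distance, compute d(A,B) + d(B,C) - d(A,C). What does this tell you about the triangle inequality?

d(A,B) = 1 + 1 + 0 = 2, d(B,C) = 1 + 8 + 3 = 12, d(A,C) = 0 + 9 + 3 = 12.
d(A,B) + d(B,C) - d(A,C) = 2 + 12 - 12 = 14 - 12 = 2. This is ≥ 0, so the triangle inequality holds for these points.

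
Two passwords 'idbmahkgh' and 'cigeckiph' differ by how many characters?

Differing positions: 1, 2, 3, 4, 5, 6, 7, 8. Hamming distance = 8.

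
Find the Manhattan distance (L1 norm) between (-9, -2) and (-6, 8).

Σ|x_i - y_i| = |-9 - (-6)| + |-2 - 8| = 3 + 10 = 13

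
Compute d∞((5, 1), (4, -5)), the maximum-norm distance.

max(|x_i - y_i|) = max(|5 - 4|, |1 - (-5)|) = max(1, 6) = 6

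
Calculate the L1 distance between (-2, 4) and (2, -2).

Σ|x_i - y_i| = |-2 - 2| + |4 - (-2)| = 4 + 6 = 10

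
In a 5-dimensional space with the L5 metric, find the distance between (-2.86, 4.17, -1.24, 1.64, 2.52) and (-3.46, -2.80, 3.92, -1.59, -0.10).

(Σ|x_i - y_i|^5)^(1/5) = (|-2.86 - (-3.46)|^5 + |4.17 - (-2.8)|^5 + |-1.24 - 3.92|^5 + |1.64 - (-1.59)|^5 + |2.52 - (-0.1)|^5)^(1/5)
= (0.6^5 + 6.97^5 + 5.16^5 + 3.23^5 + 2.62^5)^(1/5) ≈ (0.0778 + 16449.9238 + 3658.0405 + 351.5706 + 123.4544)^(1/5) = (20583.0671)^(1/5) ≈ 7.2896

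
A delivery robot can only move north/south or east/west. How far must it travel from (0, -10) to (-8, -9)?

Σ|x_i - y_i| = |0 - (-8)| + |-10 - (-9)| = 8 + 1 = 9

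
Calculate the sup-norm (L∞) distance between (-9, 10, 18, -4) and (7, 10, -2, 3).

max(|x_i - y_i|) = max(|-9 - 7|, |10 - 10|, |18 - (-2)|, |-4 - 3|) = max(16, 0, 20, 7) = 20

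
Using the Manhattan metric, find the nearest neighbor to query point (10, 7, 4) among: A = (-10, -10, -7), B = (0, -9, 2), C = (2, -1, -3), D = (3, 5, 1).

Distances: d(A) = 48, d(B) = 28, d(C) = 23, d(D) = 12. Nearest: D = (3, 5, 1) with distance 12.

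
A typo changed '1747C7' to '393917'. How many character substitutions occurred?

Differing positions: 1, 2, 3, 4, 5. Hamming distance = 5.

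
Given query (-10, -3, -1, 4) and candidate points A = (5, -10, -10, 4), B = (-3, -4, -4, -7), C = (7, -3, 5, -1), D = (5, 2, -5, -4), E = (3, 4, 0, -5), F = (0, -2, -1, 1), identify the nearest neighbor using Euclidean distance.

Distances: d(A) ≈ 18.8414, d(B) ≈ 13.4164, d(C) ≈ 18.7083, d(D) ≈ 18.1659, d(E) ≈ 17.3205, d(F) ≈ 10.4881. Nearest: F = (0, -2, -1, 1) with distance 10.4881.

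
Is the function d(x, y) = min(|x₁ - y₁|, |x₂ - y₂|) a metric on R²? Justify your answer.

No. d fails identity of indiscernibles: take x = (4, 0) and y = (4, 2). Then d(x,y) = min(|4 - 4|, |0 - 2|) = min(0, 2) = 0, yet x ≠ y.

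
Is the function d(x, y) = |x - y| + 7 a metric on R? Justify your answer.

No. d fails identity of indiscernibles (specifically d(x,x) = 0): d(7, 7) = |7 - 7| + 7 = 0 + 7 = 7 ≠ 0.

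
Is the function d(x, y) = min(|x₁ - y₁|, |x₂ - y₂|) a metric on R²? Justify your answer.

No. d fails identity of indiscernibles: take x = (3, 0) and y = (3, 6). Then d(x,y) = min(|3 - 3|, |0 - 6|) = min(0, 6) = 0, yet x ≠ y.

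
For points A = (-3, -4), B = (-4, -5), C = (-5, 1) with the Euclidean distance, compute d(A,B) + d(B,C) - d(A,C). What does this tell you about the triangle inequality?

d(A,B) = √(1² + 1²) = √2 ≈ 1.4142, d(B,C) = √(1² + 6²) = √37 ≈ 6.0828, d(A,C) = √(2² + 5²) = √29 ≈ 5.3852.
d(A,B) + d(B,C) - d(A,C) = 1.4142 + 6.0828 - 5.3852 = 7.497 - 5.3852 = 2.1118 (to 4 decimal places). This is ≥ 0, so the triangle inequality holds for these points.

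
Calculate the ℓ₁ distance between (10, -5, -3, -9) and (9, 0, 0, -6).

Σ|x_i - y_i| = |10 - 9| + |-5 - 0| + |-3 - 0| + |-9 - (-6)| = 1 + 5 + 3 + 3 = 12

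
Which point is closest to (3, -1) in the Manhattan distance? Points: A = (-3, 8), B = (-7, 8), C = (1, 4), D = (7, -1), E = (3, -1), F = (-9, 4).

Distances: d(A) = 15, d(B) = 19, d(C) = 7, d(D) = 4, d(E) = 0, d(F) = 17. Nearest: E = (3, -1) with distance 0.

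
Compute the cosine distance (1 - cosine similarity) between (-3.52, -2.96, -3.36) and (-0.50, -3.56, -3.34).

With u = (-3.52, -2.96, -3.36), v = (-0.50, -3.56, -3.34):
u·v = (-3.52)·(-0.5) + (-2.96)·(-3.56) + (-3.36)·(-3.34) = 1.76 + 10.5376 + 11.2224 = 23.52.
|u| = √((-3.52)² + (-2.96)² + (-3.36)²) = √(12.3904 + 8.7616 + 11.2896) = √32.4416, |v| = √((-0.5)² + (-3.56)² + (-3.34)²) = √(0.25 + 12.6736 + 11.1556) = √24.0792.
cos θ = (u·v)/(|u||v|) = 23.52/(√32.4416·√24.0792) ≈ 0.8415
Cosine distance = 1 - cos θ ≈ 1 - 0.8415 = 0.1585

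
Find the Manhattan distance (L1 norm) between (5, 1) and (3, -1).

Σ|x_i - y_i| = |5 - 3| + |1 - (-1)| = 2 + 2 = 4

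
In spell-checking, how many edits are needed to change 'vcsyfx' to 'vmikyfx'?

Let D[i][j] be the edit distance between the first i characters of 'vcsyfx' and the first j characters of 'vmikyfx', with D[i][0] = i, D[0][j] = j, and D[i][j] = D[i-1][j-1] if the characters match, else 1 + min(D[i-1][j], D[i][j-1], D[i-1][j-1]). Filling the table (rows: prefixes of 'vcsyfx', columns: prefixes of 'vmikyfx'):
     ε  v  m  i  k  y  f  x
  ε  0  1  2  3  4  5  6  7
  v  1  0  1  2  3  4  5  6
  c  2  1  1  2  3  4  5  6
  s  3  2  2  2  3  4  5  6
  y  4  3  3  3  3  3  4  5
  f  5  4  4  4  4  4  3  4
  x  6  5  5  5  5  5  4  3
The bottom-right entry gives D[6][7] = 3, so no sequence of fewer than 3 edits works. Backtracking through the table gives one optimal edit sequence (3 edits):
  vcsyfx → vmcsyfx (ins m @2)
  vmcsyfx → vmisyfx (sub c→i @3)
  vmisyfx → vmikyfx (sub s→k @4)
Edit distance = 3.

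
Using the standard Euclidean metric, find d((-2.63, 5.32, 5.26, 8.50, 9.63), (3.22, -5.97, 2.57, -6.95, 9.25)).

√(Σ(x_i - y_i)²) = √((-2.63 - 3.22)² + (5.32 - (-5.97))² + (5.26 - 2.57)² + (8.5 - (-6.95))² + (9.63 - 9.25)²)
= √((-5.85)² + 11.29² + 2.69² + 15.45² + 0.38²) = √(34.2225 + 127.4641 + 7.2361 + 238.7025 + 0.1444) = √407.7696 ≈ 20.1933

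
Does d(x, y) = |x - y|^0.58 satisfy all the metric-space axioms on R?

Yes. With 0 < p = 0.58 ≤ 1, d(x,y) = |x-y|^0.58 is a metric on R. Non-negativity and symmetry are immediate; |x-y|^0.58 = 0 ⟺ |x-y| = 0 ⟺ x = y. For the triangle inequality, the function t ↦ t^0.58 is subadditive on [0,∞) when p ≤ 1, so |x-z|^0.58 ≤ (|x-y| + |y-z|)^0.58 ≤ |x-y|^0.58 + |y-z|^0.58.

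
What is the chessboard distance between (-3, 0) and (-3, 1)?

max(|x_i - y_i|) = max(|-3 - (-3)|, |0 - 1|) = max(0, 1) = 1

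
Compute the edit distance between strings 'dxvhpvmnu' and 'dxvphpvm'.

Let D[i][j] be the edit distance between the first i characters of 'dxvhpvmnu' and the first j characters of 'dxvphpvm', with D[i][0] = i, D[0][j] = j, and D[i][j] = D[i-1][j-1] if the characters match, else 1 + min(D[i-1][j], D[i][j-1], D[i-1][j-1]). Filling the table (rows: prefixes of 'dxvhpvmnu', columns: prefixes of 'dxvphpvm'):
     ε  d  x  v  p  h  p  v  m
  ε  0  1  2  3  4  5  6  7  8
  d  1  0  1  2  3  4  5  6  7
  x  2  1  0  1  2  3  4  5  6
  v  3  2  1  0  1  2  3  4  5
  h  4  3  2  1  1  1  2  3  4
  p  5  4  3  2  1  2  1  2  3
  v  6  5  4  3  2  2  2  1  2
  m  7  6  5  4  3  3  3  2  1
  n  8  7  6  5  4  4  4  3  2
  u  9  8  7  6  5  5  5  4  3
The bottom-right entry gives D[9][8] = 3, so no sequence of fewer than 3 edits works. Backtracking through the table gives one optimal edit sequence (3 edits):
  dxvhpvmnu → dxvphpvmnu (ins p @4)
  dxvphpvmnu → dxvphpvmu (del n @9)
  dxvphpvmu → dxvphpvm (del u @9)
Edit distance = 3.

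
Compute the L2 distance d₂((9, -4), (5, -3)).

√(Σ(x_i - y_i)²) = √((9 - 5)² + (-4 - (-3))²)
= √(4² + (-1)²) = √(16 + 1) = √17 ≈ 4.1231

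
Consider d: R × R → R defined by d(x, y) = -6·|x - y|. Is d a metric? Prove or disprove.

No. With c = -6 < 0, d fails non-negativity: d(3, 4) = -6·|3 - 4| = -6·1 = -6 < 0.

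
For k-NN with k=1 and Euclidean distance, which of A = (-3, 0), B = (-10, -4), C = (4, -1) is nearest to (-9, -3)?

Distances: d(A) ≈ 6.7082, d(B) ≈ 1.4142, d(C) ≈ 13.1529. Nearest: B = (-10, -4) with distance 1.4142.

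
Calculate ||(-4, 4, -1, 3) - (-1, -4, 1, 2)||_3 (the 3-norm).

(Σ|x_i - y_i|^3)^(1/3) = (|-4 - (-1)|^3 + |4 - (-4)|^3 + |-1 - 1|^3 + |3 - 2|^3)^(1/3)
= (3^3 + 8^3 + 2^3 + 1^3)^(1/3) = (27 + 512 + 8 + 1)^(1/3) = (548)^(1/3) ≈ 8.1833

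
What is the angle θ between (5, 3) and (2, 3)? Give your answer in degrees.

With u = (5, 3), v = (2, 3):
u·v = 5·2 + 3·3 = 10 + 9 = 19.
|u| = √(5² + 3²) = √34, |v| = √(2² + 3²) = √13, so |u||v| = √(34·13) = √442.
cos θ = (u·v)/(|u||v|) = 19/√442 ≈ 0.903738
θ = arccos(0.903738) ≈ 25.35°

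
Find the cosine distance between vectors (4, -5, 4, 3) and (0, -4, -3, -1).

With u = (4, -5, 4, 3), v = (0, -4, -3, -1):
u·v = 4·0 + (-5)·(-4) + 4·(-3) + 3·(-1) = 0 + 20 + (-12) + (-3) = 5.
|u| = √(4² + (-5)² + 4² + 3²) = √66, |v| = √(0² + (-4)² + (-3)² + (-1)²) = √26, so |u||v| = √(66·26) = √1716.
cos θ = (u·v)/(|u||v|) = 5/√1716 ≈ 0.1207
Cosine distance = 1 - cos θ ≈ 1 - 0.1207 = 0.8793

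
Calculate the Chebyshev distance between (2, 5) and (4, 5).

max(|x_i - y_i|) = max(|2 - 4|, |5 - 5|) = max(2, 0) = 2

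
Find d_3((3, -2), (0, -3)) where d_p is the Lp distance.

(Σ|x_i - y_i|^3)^(1/3) = (|3 - 0|^3 + |-2 - (-3)|^3)^(1/3)
= (3^3 + 1^3)^(1/3) = (27 + 1)^(1/3) = (28)^(1/3) ≈ 3.0366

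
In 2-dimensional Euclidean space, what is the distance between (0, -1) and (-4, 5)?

√(Σ(x_i - y_i)²) = √((0 - (-4))² + (-1 - 5)²)
= √(4² + (-6)²) = √(16 + 36) = √52 ≈ 7.2111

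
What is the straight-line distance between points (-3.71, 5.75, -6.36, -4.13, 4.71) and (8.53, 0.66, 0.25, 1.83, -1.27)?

√(Σ(x_i - y_i)²) = √((-3.71 - 8.53)² + (5.75 - 0.66)² + (-6.36 - 0.25)² + (-4.13 - 1.83)² + (4.71 - (-1.27))²)
= √((-12.24)² + 5.09² + (-6.61)² + (-5.96)² + 5.98²) = √(149.8176 + 25.9081 + 43.6921 + 35.5216 + 35.7604) = √290.6998 ≈ 17.0499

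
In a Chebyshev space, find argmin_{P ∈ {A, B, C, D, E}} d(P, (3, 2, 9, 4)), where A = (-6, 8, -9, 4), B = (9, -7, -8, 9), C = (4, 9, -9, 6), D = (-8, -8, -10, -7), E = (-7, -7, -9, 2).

Distances: d(A) = 18, d(B) = 17, d(C) = 18, d(D) = 19, d(E) = 18. Nearest: B = (9, -7, -8, 9) with distance 17.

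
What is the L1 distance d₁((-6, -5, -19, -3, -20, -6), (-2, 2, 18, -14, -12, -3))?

Σ|x_i - y_i| = |-6 - (-2)| + |-5 - 2| + |-19 - 18| + |-3 - (-14)| + |-20 - (-12)| + |-6 - (-3)| = 4 + 7 + 37 + 11 + 8 + 3 = 70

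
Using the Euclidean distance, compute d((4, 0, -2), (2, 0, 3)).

(Σ|x_i - y_i|^2)^(1/2) = (|4 - 2|^2 + |0 - 0|^2 + |-2 - 3|^2)^(1/2)
= (2^2 + 0^2 + 5^2)^(1/2) = (4 + 0 + 25)^(1/2) = (29)^(1/2) ≈ 5.3852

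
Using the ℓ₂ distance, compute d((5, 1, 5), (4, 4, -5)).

(Σ|x_i - y_i|^2)^(1/2) = (|5 - 4|^2 + |1 - 4|^2 + |5 - (-5)|^2)^(1/2)
= (1^2 + 3^2 + 10^2)^(1/2) = (1 + 9 + 100)^(1/2) = (110)^(1/2) ≈ 10.4881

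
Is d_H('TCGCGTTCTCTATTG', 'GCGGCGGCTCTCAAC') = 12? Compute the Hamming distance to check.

Differing positions: 1, 4, 5, 6, 7, 12, 13, 14, 15. Hamming distance = 9, so the claim that d_H = 12 is false.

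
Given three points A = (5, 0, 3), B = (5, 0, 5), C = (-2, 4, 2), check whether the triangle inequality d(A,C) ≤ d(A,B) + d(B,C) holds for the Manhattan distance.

d(A,B) = 0 + 0 + 2 = 2, d(B,C) = 7 + 4 + 3 = 14, d(A,C) = 7 + 4 + 1 = 12.
d(A,C) = 12 ≤ 2 + 14 = 16. Triangle inequality is satisfied.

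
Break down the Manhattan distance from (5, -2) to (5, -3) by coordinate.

Σ|x_i - y_i| = |5 - 5| + |-2 - (-3)| = 0 + 1 = 1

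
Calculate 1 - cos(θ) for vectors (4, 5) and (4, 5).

With u = (4, 5), v = (4, 5):
u·v = 4·4 + 5·5 = 16 + 25 = 41.
|u| = √(4² + 5²) = √41, |v| = √(4² + 5²) = √41, so |u||v| = √(41·41) = √1681 = 41.
cos θ = (u·v)/(|u||v|) = 41/41 = 1
Cosine distance = 1 - cos θ = 1 - 1 = 0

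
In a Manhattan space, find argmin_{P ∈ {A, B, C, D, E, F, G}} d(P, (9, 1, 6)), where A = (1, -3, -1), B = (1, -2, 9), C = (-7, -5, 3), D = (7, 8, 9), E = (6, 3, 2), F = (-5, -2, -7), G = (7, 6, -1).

Distances: d(A) = 19, d(B) = 14, d(C) = 25, d(D) = 12, d(E) = 9, d(F) = 30, d(G) = 14. Nearest: E = (6, 3, 2) with distance 9.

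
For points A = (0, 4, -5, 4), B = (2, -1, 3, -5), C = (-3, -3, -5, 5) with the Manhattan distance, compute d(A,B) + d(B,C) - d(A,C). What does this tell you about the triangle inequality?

d(A,B) = 2 + 5 + 8 + 9 = 24, d(B,C) = 5 + 2 + 8 + 10 = 25, d(A,C) = 3 + 7 + 0 + 1 = 11.
d(A,B) + d(B,C) - d(A,C) = 24 + 25 - 11 = 49 - 11 = 38. This is ≥ 0, so the triangle inequality holds for these points.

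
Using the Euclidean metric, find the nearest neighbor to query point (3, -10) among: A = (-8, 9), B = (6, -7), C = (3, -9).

Distances: d(A) ≈ 21.9545, d(B) ≈ 4.2426, d(C) = 1. Nearest: C = (3, -9) with distance 1.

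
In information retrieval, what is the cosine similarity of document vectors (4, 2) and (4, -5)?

With u = (4, 2), v = (4, -5):
u·v = 4·4 + 2·(-5) = 16 + (-10) = 6.
|u| = √(4² + 2²) = √20, |v| = √(4² + (-5)²) = √41, so |u||v| = √(20·41) = √820.
cos θ = (u·v)/(|u||v|) = 6/√820 ≈ 0.2095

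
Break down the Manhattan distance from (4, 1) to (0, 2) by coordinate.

Σ|x_i - y_i| = |4 - 0| + |1 - 2| = 4 + 1 = 5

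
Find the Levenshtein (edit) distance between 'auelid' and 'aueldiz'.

Let D[i][j] be the edit distance between the first i characters of 'auelid' and the first j characters of 'aueldiz', with D[i][0] = i, D[0][j] = j, and D[i][j] = D[i-1][j-1] if the characters match, else 1 + min(D[i-1][j], D[i][j-1], D[i-1][j-1]). Filling the table (rows: prefixes of 'auelid', columns: prefixes of 'aueldiz'):
     ε  a  u  e  l  d  i  z
  ε  0  1  2  3  4  5  6  7
  a  1  0  1  2  3  4  5  6
  u  2  1  0  1  2  3  4  5
  e  3  2  1  0  1  2  3  4
  l  4  3  2  1  0  1  2  3
  i  5  4  3  2  1  1  1  2
  d  6  5  4  3  2  1  2  2
The bottom-right entry gives D[6][7] = 2, so no sequence of fewer than 2 edits works. Backtracking through the table gives one optimal edit sequence (2 edits):
  auelid → aueldid (ins d @5)
  aueldid → aueldiz (sub d→z @7)
Edit distance = 2.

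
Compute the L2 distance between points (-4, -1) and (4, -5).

(Σ|x_i - y_i|^2)^(1/2) = (|-4 - 4|^2 + |-1 - (-5)|^2)^(1/2)
= (8^2 + 4^2)^(1/2) = (64 + 16)^(1/2) = (80)^(1/2) ≈ 8.9443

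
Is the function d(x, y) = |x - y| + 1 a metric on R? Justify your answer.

No. d fails identity of indiscernibles (specifically d(x,x) = 0): d(-7, -7) = |-7 - (-7)| + 1 = 0 + 1 = 1 ≠ 0.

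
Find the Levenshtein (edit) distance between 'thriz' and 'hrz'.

Let D[i][j] be the edit distance between the first i characters of 'thriz' and the first j characters of 'hrz', with D[i][0] = i, D[0][j] = j, and D[i][j] = D[i-1][j-1] if the characters match, else 1 + min(D[i-1][j], D[i][j-1], D[i-1][j-1]). Filling the table (rows: prefixes of 'thriz', columns: prefixes of 'hrz'):
     ε  h  r  z
  ε  0  1  2  3
  t  1  1  2  3
  h  2  1  2  3
  r  3  2  1  2
  i  4  3  2  2
  z  5  4  3  2
The bottom-right entry gives D[5][3] = 2, so no sequence of fewer than 2 edits works. Backtracking through the table gives one optimal edit sequence (2 edits):
  thriz → hriz (del t @1)
  hriz → hrz (del i @3)
Edit distance = 2.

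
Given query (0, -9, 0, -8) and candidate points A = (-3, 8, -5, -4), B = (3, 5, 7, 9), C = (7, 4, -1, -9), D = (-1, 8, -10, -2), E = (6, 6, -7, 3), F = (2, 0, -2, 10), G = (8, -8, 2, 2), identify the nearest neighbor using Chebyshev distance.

Distances: d(A) = 17, d(B) = 17, d(C) = 13, d(D) = 17, d(E) = 15, d(F) = 18, d(G) = 10. Nearest: G = (8, -8, 2, 2) with distance 10.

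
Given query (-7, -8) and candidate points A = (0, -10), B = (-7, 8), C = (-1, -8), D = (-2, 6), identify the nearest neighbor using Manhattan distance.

Distances: d(A) = 9, d(B) = 16, d(C) = 6, d(D) = 19. Nearest: C = (-1, -8) with distance 6.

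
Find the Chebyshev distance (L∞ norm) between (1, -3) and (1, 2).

max(|x_i - y_i|) = max(|1 - 1|, |-3 - 2|) = max(0, 5) = 5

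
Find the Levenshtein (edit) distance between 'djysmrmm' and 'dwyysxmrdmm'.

Let D[i][j] be the edit distance between the first i characters of 'djysmrmm' and the first j characters of 'dwyysxmrdmm', with D[i][0] = i, D[0][j] = j, and D[i][j] = D[i-1][j-1] if the characters match, else 1 + min(D[i-1][j], D[i][j-1], D[i-1][j-1]). Filling the table (rows: prefixes of 'djysmrmm', columns: prefixes of 'dwyysxmrdmm'):
     ε  d  w  y  y  s  x  m  r  d  m  m
  ε  0  1  2  3  4  5  6  7  8  9 10 11
  d  1  0  1  2  3  4  5  6  7  8  9 10
  j  2  1  1  2  3  4  5  6  7  8  9 10
  y  3  2  2  1  2  3  4  5  6  7  8  9
  s  4  3  3  2  2  2  3  4  5  6  7  8
  m  5  4  4  3  3  3  3  3  4  5  6  7
  r  6  5  5  4  4  4  4  4  3  4  5  6
  m  7  6  6  5  5  5  5  4  4  4  4  5
  m  8  7  7  6  6  6  6  5  5  5  4  4
The bottom-right entry gives D[8][11] = 4, so no sequence of fewer than 4 edits works. Backtracking through the table gives one optimal edit sequence (4 edits):
  djysmrmm → dwjysmrmm (ins w @2)
  dwjysmrmm → dwyysmrmm (sub j→y @3)
  dwyysmrmm → dwyysxmrmm (ins x @6)
  dwyysxmrmm → dwyysxmrdmm (ins d @9)
Edit distance = 4.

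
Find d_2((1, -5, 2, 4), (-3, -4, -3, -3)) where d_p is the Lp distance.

(Σ|x_i - y_i|^2)^(1/2) = (|1 - (-3)|^2 + |-5 - (-4)|^2 + |2 - (-3)|^2 + |4 - (-3)|^2)^(1/2)
= (4^2 + 1^2 + 5^2 + 7^2)^(1/2) = (16 + 1 + 25 + 49)^(1/2) = (91)^(1/2) ≈ 9.5394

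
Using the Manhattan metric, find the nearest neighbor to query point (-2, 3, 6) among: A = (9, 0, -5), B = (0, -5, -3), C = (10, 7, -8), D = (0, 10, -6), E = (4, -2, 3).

Distances: d(A) = 25, d(B) = 19, d(C) = 30, d(D) = 21, d(E) = 14. Nearest: E = (4, -2, 3) with distance 14.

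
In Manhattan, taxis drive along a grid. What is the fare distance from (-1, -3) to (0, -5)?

Σ|x_i - y_i| = |-1 - 0| + |-3 - (-5)| = 1 + 2 = 3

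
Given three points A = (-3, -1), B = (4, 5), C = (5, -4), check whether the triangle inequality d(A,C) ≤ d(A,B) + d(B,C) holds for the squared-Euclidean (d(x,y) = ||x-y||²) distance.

d(A,B) = 7² + 6² = 85, d(B,C) = 1² + 9² = 82, d(A,C) = 8² + 3² = 73.
d(A,C) = 73 ≤ 85 + 82 = 167. Triangle inequality is satisfied.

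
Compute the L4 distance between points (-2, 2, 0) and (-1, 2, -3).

(Σ|x_i - y_i|^4)^(1/4) = (|-2 - (-1)|^4 + |2 - 2|^4 + |0 - (-3)|^4)^(1/4)
= (1^4 + 0^4 + 3^4)^(1/4) = (1 + 0 + 81)^(1/4) = (82)^(1/4) ≈ 3.0092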